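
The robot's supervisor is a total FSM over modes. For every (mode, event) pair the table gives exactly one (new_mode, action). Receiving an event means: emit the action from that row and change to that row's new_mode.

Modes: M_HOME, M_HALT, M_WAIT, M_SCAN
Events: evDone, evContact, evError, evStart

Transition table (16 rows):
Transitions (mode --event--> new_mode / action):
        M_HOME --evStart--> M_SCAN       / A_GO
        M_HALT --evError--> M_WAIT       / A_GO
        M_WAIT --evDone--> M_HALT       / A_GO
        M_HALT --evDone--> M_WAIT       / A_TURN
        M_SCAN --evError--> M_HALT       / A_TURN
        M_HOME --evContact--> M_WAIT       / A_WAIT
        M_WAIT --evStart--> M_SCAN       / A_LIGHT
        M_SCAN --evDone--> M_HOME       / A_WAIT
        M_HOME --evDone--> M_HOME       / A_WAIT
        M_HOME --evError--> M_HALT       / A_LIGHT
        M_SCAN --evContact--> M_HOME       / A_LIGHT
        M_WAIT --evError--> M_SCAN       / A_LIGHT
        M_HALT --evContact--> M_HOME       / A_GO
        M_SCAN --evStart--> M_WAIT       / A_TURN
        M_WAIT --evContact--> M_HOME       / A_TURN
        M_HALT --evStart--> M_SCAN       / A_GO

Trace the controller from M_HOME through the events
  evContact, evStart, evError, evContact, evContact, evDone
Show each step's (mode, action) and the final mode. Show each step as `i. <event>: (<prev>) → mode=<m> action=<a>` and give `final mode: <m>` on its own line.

1. evContact: (M_HOME) → mode=M_WAIT action=A_WAIT
2. evStart: (M_WAIT) → mode=M_SCAN action=A_LIGHT
3. evError: (M_SCAN) → mode=M_HALT action=A_TURN
4. evContact: (M_HALT) → mode=M_HOME action=A_GO
5. evContact: (M_HOME) → mode=M_WAIT action=A_WAIT
6. evDone: (M_WAIT) → mode=M_HALT action=A_GO

final mode: M_HALT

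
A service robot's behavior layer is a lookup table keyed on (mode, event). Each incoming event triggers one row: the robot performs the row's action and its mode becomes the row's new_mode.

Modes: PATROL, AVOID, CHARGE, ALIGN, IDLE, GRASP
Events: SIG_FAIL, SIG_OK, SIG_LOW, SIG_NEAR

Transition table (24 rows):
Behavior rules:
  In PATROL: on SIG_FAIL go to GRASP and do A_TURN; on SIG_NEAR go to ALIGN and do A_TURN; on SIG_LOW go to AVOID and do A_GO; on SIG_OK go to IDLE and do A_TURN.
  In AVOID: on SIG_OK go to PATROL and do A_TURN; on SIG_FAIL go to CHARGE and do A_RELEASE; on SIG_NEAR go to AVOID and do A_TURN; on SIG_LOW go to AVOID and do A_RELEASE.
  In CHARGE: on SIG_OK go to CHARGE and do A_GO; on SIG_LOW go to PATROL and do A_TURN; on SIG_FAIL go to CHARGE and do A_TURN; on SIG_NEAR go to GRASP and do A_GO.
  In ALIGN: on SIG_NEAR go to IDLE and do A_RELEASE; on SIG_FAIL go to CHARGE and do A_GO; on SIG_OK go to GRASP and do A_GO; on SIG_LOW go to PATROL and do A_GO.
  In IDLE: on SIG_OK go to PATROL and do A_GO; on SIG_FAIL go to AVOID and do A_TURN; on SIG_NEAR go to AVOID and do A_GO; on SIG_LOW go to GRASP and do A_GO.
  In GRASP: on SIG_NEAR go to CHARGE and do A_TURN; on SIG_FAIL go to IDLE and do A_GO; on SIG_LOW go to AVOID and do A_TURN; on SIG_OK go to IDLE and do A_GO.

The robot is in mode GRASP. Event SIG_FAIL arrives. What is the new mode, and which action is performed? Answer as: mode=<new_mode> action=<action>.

mode=IDLE action=A_GO

current mode = GRASP; filter table to that mode:
  (GRASP, SIG_NEAR) → (CHARGE, A_TURN)
  (GRASP, SIG_FAIL) → (IDLE, A_GO)  ← event matches
  (GRASP, SIG_LOW) → (AVOID, A_TURN)
  (GRASP, SIG_OK) → (IDLE, A_GO)
event = SIG_FAIL selects (IDLE, A_GO)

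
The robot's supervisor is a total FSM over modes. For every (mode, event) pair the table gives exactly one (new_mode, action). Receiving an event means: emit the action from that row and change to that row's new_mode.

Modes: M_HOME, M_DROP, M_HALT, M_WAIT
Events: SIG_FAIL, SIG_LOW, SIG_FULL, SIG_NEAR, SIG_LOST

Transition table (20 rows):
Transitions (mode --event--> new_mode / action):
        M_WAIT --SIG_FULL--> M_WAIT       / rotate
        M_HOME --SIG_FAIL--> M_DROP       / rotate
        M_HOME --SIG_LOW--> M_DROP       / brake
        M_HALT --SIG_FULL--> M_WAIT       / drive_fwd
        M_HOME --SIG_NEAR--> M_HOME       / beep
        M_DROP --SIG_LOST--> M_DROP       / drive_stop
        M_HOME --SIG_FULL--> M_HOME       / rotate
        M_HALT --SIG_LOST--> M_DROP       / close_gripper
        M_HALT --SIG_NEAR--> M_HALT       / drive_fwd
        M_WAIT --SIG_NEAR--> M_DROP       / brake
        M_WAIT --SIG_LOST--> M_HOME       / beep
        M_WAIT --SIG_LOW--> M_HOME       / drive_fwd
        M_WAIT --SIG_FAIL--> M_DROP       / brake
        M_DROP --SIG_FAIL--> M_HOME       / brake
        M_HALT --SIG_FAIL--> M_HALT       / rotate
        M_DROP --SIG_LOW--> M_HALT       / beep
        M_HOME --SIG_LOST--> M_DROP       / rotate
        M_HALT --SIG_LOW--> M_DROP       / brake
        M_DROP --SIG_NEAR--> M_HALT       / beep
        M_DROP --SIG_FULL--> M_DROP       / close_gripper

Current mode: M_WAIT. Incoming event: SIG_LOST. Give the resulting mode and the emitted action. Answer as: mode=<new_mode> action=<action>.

mode=M_HOME action=beep

current mode = M_WAIT; filter table to that mode:
  (M_WAIT, SIG_FULL) → (M_WAIT, rotate)
  (M_WAIT, SIG_NEAR) → (M_DROP, brake)
  (M_WAIT, SIG_LOST) → (M_HOME, beep)  ← event matches
  (M_WAIT, SIG_LOW) → (M_HOME, drive_fwd)
  (M_WAIT, SIG_FAIL) → (M_DROP, brake)
event = SIG_LOST selects (M_HOME, beep)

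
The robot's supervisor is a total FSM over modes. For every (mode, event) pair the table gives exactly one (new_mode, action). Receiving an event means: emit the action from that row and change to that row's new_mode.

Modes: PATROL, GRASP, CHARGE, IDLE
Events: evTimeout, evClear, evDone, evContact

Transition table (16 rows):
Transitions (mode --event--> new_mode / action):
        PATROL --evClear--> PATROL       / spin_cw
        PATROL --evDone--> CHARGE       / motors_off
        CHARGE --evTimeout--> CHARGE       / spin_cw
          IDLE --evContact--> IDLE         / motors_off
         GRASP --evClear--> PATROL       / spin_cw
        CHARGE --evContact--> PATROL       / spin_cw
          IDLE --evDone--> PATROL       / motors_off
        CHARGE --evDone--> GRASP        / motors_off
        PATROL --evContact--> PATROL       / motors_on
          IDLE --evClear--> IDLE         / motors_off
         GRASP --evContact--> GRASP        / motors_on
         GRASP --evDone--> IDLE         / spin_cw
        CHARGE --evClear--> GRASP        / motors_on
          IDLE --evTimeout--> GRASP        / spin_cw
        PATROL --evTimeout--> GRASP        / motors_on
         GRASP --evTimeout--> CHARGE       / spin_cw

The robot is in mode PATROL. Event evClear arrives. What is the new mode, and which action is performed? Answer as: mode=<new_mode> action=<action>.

mode=PATROL action=spin_cw

current mode = PATROL; filter table to that mode:
  (PATROL, evClear) → (PATROL, spin_cw)  ← event matches
  (PATROL, evDone) → (CHARGE, motors_off)
  (PATROL, evContact) → (PATROL, motors_on)
  (PATROL, evTimeout) → (GRASP, motors_on)
event = evClear selects (PATROL, spin_cw)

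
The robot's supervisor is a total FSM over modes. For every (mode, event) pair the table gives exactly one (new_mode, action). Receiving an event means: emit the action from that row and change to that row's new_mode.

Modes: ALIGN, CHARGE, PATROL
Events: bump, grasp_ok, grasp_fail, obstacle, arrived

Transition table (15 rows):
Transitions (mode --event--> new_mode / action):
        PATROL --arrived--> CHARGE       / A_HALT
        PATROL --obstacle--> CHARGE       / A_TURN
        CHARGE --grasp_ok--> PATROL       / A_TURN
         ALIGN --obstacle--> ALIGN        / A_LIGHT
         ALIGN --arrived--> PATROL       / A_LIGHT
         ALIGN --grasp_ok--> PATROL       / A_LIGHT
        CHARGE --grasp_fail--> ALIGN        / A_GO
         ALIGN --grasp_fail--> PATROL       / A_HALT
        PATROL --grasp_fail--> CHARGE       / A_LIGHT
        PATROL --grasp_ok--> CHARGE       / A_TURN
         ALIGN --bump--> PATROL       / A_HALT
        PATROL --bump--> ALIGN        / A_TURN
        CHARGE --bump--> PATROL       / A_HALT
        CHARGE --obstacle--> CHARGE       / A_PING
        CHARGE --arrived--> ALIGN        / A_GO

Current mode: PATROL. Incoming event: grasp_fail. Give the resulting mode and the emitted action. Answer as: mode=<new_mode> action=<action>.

mode=CHARGE action=A_LIGHT

current mode = PATROL; filter table to that mode:
  (PATROL, arrived) → (CHARGE, A_HALT)
  (PATROL, obstacle) → (CHARGE, A_TURN)
  (PATROL, grasp_fail) → (CHARGE, A_LIGHT)  ← event matches
  (PATROL, grasp_ok) → (CHARGE, A_TURN)
  (PATROL, bump) → (ALIGN, A_TURN)
event = grasp_fail selects (CHARGE, A_LIGHT)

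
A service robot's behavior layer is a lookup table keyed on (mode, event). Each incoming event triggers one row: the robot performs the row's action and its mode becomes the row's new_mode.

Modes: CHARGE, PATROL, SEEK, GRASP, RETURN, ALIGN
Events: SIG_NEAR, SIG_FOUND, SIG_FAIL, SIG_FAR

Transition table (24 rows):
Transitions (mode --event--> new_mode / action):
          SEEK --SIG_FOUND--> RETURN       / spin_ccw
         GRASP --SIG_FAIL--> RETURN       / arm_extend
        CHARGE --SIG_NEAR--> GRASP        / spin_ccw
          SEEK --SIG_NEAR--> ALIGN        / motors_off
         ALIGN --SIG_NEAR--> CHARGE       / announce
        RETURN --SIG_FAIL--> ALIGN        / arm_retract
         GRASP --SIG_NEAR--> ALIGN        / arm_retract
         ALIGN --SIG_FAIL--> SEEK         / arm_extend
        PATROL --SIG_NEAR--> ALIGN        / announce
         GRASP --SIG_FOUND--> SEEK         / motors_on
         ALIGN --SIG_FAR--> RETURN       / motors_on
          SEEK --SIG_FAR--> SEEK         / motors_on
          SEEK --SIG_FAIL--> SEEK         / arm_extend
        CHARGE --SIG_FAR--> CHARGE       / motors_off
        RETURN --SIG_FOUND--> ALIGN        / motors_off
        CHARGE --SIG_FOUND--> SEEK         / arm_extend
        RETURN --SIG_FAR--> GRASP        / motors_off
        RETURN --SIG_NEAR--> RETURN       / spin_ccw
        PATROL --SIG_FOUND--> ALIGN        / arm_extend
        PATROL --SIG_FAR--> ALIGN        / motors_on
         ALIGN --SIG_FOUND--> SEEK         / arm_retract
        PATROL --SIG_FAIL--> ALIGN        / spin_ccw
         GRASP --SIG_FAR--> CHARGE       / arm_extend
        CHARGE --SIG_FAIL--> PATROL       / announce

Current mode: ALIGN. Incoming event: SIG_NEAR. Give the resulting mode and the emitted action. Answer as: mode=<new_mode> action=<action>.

mode=CHARGE action=announce

current mode = ALIGN; filter table to that mode:
  (ALIGN, SIG_NEAR) → (CHARGE, announce)  ← event matches
  (ALIGN, SIG_FAIL) → (SEEK, arm_extend)
  (ALIGN, SIG_FAR) → (RETURN, motors_on)
  (ALIGN, SIG_FOUND) → (SEEK, arm_retract)
event = SIG_NEAR selects (CHARGE, announce)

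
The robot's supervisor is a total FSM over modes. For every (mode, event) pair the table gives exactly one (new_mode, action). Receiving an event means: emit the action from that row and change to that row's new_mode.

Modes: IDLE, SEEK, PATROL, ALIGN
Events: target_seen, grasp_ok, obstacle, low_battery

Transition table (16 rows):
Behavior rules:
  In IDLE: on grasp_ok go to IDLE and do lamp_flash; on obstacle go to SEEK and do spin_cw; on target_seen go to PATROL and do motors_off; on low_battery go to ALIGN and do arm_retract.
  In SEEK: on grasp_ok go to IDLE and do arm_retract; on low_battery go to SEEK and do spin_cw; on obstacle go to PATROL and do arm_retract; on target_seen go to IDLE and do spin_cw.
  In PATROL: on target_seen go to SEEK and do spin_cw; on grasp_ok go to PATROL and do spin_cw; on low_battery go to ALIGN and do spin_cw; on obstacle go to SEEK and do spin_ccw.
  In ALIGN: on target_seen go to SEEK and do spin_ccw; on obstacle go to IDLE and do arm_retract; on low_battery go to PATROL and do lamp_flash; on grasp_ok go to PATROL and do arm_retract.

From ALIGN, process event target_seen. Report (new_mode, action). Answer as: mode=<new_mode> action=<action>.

current mode = ALIGN; filter table to that mode:
  (ALIGN, target_seen) → (SEEK, spin_ccw)  ← event matches
  (ALIGN, obstacle) → (IDLE, arm_retract)
  (ALIGN, low_battery) → (PATROL, lamp_flash)
  (ALIGN, grasp_ok) → (PATROL, arm_retract)
event = target_seen selects (SEEK, spin_ccw)

mode=SEEK action=spin_ccw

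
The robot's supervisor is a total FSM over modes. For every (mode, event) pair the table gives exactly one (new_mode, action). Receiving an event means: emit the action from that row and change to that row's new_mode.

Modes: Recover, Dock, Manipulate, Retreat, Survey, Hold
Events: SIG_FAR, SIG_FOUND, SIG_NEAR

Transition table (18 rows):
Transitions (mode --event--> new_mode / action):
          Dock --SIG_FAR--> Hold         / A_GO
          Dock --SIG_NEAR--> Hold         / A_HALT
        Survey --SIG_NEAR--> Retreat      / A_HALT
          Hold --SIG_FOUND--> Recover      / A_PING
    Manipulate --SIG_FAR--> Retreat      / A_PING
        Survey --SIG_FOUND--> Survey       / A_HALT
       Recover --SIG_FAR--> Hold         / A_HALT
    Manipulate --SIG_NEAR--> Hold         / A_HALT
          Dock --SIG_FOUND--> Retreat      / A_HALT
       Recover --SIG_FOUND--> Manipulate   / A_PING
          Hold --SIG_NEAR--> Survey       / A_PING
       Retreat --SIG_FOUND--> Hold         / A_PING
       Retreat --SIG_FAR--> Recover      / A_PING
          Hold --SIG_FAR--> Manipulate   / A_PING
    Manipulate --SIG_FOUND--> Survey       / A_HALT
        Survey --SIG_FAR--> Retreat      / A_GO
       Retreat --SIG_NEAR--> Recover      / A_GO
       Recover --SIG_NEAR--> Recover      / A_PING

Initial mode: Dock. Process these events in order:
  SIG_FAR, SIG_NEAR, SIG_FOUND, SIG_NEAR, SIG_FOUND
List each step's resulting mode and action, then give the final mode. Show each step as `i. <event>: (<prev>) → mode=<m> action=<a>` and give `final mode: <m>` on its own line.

1. SIG_FAR: (Dock) → mode=Hold action=A_GO
2. SIG_NEAR: (Hold) → mode=Survey action=A_PING
3. SIG_FOUND: (Survey) → mode=Survey action=A_HALT
4. SIG_NEAR: (Survey) → mode=Retreat action=A_HALT
5. SIG_FOUND: (Retreat) → mode=Hold action=A_PING

final mode: Hold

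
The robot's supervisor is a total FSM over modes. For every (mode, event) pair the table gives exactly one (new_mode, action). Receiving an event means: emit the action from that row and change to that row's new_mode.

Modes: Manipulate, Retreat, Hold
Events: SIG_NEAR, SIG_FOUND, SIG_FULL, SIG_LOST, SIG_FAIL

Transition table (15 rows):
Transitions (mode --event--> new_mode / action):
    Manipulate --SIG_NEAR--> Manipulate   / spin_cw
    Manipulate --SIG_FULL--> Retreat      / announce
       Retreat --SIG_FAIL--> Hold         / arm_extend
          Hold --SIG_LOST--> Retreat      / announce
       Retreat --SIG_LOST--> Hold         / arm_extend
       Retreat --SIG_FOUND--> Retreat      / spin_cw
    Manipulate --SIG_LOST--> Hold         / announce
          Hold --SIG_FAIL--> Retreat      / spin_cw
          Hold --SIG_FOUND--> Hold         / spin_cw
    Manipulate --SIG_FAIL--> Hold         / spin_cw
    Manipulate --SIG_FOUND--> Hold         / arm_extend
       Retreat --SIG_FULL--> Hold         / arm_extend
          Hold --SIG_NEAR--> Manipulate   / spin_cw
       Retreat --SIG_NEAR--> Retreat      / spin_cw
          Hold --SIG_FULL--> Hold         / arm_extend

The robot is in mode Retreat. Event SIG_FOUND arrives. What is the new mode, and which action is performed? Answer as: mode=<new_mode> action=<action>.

current mode = Retreat; filter table to that mode:
  (Retreat, SIG_FAIL) → (Hold, arm_extend)
  (Retreat, SIG_LOST) → (Hold, arm_extend)
  (Retreat, SIG_FOUND) → (Retreat, spin_cw)  ← event matches
  (Retreat, SIG_FULL) → (Hold, arm_extend)
  (Retreat, SIG_NEAR) → (Retreat, spin_cw)
event = SIG_FOUND selects (Retreat, spin_cw)

mode=Retreat action=spin_cw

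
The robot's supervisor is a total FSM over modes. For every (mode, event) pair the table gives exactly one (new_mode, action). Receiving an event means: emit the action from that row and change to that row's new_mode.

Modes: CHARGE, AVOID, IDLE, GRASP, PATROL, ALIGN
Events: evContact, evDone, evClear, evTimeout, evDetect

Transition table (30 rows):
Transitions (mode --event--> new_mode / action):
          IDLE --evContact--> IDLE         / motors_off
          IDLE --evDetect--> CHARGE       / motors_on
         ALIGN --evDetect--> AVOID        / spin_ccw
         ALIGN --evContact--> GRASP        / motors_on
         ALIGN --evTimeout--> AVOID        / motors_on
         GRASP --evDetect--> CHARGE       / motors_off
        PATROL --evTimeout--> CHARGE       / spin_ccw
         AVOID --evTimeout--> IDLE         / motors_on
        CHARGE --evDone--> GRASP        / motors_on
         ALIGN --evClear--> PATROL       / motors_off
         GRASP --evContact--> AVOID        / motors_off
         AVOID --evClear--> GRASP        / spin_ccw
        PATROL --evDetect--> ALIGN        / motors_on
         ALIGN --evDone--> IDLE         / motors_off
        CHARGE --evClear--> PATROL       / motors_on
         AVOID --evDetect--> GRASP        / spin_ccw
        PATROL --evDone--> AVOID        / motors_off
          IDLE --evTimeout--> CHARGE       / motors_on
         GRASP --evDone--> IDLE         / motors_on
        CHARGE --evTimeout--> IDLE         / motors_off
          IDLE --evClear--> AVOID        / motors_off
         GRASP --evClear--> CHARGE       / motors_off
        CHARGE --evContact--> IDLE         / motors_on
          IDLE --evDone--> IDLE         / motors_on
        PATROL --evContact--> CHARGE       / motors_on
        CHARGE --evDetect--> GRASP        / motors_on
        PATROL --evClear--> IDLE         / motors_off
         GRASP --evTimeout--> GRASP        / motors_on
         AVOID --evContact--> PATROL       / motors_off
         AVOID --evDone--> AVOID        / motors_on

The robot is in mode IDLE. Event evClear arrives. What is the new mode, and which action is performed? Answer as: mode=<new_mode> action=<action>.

mode=AVOID action=motors_off

current mode = IDLE; filter table to that mode:
  (IDLE, evContact) → (IDLE, motors_off)
  (IDLE, evDetect) → (CHARGE, motors_on)
  (IDLE, evTimeout) → (CHARGE, motors_on)
  (IDLE, evClear) → (AVOID, motors_off)  ← event matches
  (IDLE, evDone) → (IDLE, motors_on)
event = evClear selects (AVOID, motors_off)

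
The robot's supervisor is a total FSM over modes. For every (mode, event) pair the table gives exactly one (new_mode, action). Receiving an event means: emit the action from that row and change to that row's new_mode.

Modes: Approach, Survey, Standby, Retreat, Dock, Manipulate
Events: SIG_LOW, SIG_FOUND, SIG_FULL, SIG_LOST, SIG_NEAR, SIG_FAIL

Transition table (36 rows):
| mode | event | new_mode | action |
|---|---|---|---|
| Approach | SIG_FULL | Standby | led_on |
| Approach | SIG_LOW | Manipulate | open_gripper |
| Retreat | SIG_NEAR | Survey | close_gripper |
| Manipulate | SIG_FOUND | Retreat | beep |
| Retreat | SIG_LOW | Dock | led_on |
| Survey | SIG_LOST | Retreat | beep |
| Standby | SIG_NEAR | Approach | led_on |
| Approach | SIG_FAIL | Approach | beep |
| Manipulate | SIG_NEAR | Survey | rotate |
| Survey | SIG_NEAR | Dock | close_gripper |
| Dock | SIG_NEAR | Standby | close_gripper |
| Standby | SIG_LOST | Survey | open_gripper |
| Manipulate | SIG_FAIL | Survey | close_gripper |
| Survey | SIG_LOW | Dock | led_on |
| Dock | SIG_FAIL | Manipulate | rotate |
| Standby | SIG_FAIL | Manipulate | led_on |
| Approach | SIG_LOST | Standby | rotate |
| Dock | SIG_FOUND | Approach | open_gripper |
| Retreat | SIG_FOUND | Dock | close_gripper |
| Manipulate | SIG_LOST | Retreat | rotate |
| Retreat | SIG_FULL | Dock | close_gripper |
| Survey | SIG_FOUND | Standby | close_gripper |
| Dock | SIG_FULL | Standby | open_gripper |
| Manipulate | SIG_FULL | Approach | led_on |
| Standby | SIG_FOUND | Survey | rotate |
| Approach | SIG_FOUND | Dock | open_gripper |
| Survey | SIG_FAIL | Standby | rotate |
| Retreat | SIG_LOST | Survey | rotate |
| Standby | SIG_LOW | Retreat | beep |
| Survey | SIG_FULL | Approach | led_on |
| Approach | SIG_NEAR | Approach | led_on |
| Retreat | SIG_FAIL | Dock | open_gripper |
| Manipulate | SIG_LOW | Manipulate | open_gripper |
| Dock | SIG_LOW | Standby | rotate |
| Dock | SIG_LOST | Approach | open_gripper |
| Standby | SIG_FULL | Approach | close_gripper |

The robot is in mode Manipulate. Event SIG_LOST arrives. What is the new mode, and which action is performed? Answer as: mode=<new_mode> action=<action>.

current mode = Manipulate; filter table to that mode:
  (Manipulate, SIG_FOUND) → (Retreat, beep)
  (Manipulate, SIG_NEAR) → (Survey, rotate)
  (Manipulate, SIG_FAIL) → (Survey, close_gripper)
  (Manipulate, SIG_LOST) → (Retreat, rotate)  ← event matches
  (Manipulate, SIG_FULL) → (Approach, led_on)
  (Manipulate, SIG_LOW) → (Manipulate, open_gripper)
event = SIG_LOST selects (Retreat, rotate)

mode=Retreat action=rotate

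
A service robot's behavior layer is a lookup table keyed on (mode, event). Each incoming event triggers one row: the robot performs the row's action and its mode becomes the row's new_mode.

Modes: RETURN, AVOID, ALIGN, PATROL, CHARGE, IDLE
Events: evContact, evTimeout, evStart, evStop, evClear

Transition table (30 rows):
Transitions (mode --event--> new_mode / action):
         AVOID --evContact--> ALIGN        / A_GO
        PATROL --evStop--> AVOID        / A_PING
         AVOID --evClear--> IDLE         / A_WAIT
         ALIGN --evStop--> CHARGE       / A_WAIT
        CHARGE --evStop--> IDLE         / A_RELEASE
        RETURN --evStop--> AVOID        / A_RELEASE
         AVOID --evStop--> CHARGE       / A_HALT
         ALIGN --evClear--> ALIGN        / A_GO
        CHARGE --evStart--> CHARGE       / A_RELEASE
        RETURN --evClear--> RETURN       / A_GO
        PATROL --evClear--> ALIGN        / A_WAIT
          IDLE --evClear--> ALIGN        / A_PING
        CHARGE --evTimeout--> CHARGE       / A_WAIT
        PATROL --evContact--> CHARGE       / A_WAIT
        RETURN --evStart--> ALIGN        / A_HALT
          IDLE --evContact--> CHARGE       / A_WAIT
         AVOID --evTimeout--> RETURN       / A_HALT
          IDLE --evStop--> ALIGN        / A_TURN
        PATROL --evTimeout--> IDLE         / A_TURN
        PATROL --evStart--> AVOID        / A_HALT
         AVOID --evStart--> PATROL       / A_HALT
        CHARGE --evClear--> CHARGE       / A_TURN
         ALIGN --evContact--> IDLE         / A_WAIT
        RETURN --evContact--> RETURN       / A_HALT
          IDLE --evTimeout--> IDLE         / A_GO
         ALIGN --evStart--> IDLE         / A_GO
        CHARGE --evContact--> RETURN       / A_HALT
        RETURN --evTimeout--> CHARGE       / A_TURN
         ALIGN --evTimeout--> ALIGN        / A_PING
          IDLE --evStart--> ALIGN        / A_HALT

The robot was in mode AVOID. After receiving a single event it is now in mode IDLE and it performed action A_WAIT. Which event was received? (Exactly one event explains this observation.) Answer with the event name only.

evClear

try evContact: (AVOID, evContact) → (ALIGN, A_GO)
try evTimeout: (AVOID, evTimeout) → (RETURN, A_HALT)
try evStart: (AVOID, evStart) → (PATROL, A_HALT)
try evStop: (AVOID, evStop) → (CHARGE, A_HALT)
try evClear: (AVOID, evClear) → (IDLE, A_WAIT)  ← matches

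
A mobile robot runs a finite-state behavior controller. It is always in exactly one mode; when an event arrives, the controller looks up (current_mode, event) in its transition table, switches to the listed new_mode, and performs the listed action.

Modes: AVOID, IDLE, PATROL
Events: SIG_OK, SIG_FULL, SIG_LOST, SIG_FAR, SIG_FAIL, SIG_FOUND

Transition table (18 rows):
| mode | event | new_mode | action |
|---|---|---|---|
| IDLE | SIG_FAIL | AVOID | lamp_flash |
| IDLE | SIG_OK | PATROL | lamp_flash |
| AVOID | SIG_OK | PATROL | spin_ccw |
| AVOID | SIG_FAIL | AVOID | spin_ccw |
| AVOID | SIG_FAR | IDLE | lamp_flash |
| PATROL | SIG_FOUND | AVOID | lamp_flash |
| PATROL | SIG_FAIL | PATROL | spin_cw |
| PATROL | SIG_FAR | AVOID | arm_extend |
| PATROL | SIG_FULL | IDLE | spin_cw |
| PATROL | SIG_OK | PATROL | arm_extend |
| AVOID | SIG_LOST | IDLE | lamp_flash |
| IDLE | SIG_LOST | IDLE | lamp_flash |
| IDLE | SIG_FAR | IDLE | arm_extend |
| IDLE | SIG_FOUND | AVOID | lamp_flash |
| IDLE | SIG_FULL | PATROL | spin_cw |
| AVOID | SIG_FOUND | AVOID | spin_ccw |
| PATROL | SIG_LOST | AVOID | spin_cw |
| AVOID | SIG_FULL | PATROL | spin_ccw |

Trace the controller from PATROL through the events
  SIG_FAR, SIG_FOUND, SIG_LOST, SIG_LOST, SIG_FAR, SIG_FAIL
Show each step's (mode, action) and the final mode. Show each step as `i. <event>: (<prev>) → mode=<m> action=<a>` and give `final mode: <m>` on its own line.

final mode: AVOID

1. SIG_FAR: (PATROL) → mode=AVOID action=arm_extend
2. SIG_FOUND: (AVOID) → mode=AVOID action=spin_ccw
3. SIG_LOST: (AVOID) → mode=IDLE action=lamp_flash
4. SIG_LOST: (IDLE) → mode=IDLE action=lamp_flash
5. SIG_FAR: (IDLE) → mode=IDLE action=arm_extend
6. SIG_FAIL: (IDLE) → mode=AVOID action=lamp_flash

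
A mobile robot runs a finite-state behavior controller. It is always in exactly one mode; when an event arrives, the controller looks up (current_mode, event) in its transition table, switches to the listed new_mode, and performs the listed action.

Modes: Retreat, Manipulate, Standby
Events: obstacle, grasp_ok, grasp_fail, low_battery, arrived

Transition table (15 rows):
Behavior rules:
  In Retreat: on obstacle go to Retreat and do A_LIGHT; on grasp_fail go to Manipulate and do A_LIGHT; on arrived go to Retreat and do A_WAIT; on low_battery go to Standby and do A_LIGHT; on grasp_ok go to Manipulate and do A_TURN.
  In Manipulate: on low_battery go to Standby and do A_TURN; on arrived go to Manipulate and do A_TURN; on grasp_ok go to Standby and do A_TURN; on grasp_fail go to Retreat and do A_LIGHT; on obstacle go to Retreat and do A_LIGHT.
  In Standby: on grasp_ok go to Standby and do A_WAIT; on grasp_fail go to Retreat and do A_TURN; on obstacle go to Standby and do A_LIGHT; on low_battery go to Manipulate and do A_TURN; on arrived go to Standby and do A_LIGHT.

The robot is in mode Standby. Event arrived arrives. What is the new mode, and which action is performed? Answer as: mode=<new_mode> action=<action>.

mode=Standby action=A_LIGHT

current mode = Standby; filter table to that mode:
  (Standby, grasp_ok) → (Standby, A_WAIT)
  (Standby, grasp_fail) → (Retreat, A_TURN)
  (Standby, obstacle) → (Standby, A_LIGHT)
  (Standby, low_battery) → (Manipulate, A_TURN)
  (Standby, arrived) → (Standby, A_LIGHT)  ← event matches
event = arrived selects (Standby, A_LIGHT)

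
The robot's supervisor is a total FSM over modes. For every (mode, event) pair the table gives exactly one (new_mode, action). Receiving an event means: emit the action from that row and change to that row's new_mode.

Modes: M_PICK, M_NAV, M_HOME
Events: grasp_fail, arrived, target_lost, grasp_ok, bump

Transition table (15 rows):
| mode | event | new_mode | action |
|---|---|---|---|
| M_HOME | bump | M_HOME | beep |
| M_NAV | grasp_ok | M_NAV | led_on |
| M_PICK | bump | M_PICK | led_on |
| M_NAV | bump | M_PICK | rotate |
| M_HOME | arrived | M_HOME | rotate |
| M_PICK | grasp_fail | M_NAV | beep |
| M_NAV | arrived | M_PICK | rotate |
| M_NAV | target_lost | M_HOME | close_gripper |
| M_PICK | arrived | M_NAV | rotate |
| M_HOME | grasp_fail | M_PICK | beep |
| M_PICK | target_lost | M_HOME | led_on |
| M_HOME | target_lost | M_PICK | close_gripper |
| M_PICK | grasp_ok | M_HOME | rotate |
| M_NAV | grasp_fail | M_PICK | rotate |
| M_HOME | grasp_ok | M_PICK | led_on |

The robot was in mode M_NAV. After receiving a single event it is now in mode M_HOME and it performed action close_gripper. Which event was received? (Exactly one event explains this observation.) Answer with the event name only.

target_lost

try grasp_fail: (M_NAV, grasp_fail) → (M_PICK, rotate)
try arrived: (M_NAV, arrived) → (M_PICK, rotate)
try target_lost: (M_NAV, target_lost) → (M_HOME, close_gripper)  ← matches
try grasp_ok: (M_NAV, grasp_ok) → (M_NAV, led_on)
try bump: (M_NAV, bump) → (M_PICK, rotate)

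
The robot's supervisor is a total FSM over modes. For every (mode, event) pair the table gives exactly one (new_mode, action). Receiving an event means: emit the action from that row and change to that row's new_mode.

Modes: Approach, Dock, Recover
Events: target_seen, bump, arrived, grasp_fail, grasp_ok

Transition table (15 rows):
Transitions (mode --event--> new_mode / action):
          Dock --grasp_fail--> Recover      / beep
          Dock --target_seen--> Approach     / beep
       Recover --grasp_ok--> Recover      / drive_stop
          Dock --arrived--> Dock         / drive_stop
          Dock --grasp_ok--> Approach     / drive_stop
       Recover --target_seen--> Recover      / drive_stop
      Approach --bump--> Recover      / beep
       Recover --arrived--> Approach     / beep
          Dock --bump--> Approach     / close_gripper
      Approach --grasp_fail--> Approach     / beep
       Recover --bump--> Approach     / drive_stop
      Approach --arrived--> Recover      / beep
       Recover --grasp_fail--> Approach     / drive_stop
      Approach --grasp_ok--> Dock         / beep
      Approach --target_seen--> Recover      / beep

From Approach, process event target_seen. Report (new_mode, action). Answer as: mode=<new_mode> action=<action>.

mode=Recover action=beep

current mode = Approach; filter table to that mode:
  (Approach, bump) → (Recover, beep)
  (Approach, grasp_fail) → (Approach, beep)
  (Approach, arrived) → (Recover, beep)
  (Approach, grasp_ok) → (Dock, beep)
  (Approach, target_seen) → (Recover, beep)  ← event matches
event = target_seen selects (Recover, beep)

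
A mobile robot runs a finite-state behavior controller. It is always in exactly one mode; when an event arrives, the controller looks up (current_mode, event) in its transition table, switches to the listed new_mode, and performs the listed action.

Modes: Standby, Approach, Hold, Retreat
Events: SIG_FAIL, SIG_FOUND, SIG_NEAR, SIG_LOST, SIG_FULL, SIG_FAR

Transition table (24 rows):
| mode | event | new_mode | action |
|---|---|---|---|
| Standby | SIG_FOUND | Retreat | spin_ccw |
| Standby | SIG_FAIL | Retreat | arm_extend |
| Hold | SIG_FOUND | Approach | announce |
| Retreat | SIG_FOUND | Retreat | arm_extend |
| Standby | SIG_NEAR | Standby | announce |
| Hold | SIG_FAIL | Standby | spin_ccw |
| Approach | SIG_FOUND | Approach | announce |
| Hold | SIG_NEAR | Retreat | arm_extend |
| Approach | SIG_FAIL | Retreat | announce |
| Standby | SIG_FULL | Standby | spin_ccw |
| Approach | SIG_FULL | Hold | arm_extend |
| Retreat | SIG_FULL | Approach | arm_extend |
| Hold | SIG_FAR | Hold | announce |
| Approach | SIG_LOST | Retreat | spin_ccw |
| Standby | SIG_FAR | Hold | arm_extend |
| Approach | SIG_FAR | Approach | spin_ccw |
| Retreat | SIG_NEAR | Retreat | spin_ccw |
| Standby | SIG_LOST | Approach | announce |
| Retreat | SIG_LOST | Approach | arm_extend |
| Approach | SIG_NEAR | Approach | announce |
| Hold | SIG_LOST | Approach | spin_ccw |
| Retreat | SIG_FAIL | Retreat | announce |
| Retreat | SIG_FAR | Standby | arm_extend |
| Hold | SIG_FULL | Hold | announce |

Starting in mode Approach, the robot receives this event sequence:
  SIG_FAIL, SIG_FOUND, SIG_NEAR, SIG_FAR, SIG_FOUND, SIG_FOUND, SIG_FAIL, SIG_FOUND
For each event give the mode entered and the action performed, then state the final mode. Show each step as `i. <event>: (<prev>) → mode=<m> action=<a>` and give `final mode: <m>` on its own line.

1. SIG_FAIL: (Approach) → mode=Retreat action=announce
2. SIG_FOUND: (Retreat) → mode=Retreat action=arm_extend
3. SIG_NEAR: (Retreat) → mode=Retreat action=spin_ccw
4. SIG_FAR: (Retreat) → mode=Standby action=arm_extend
5. SIG_FOUND: (Standby) → mode=Retreat action=spin_ccw
6. SIG_FOUND: (Retreat) → mode=Retreat action=arm_extend
7. SIG_FAIL: (Retreat) → mode=Retreat action=announce
8. SIG_FOUND: (Retreat) → mode=Retreat action=arm_extend

final mode: Retreat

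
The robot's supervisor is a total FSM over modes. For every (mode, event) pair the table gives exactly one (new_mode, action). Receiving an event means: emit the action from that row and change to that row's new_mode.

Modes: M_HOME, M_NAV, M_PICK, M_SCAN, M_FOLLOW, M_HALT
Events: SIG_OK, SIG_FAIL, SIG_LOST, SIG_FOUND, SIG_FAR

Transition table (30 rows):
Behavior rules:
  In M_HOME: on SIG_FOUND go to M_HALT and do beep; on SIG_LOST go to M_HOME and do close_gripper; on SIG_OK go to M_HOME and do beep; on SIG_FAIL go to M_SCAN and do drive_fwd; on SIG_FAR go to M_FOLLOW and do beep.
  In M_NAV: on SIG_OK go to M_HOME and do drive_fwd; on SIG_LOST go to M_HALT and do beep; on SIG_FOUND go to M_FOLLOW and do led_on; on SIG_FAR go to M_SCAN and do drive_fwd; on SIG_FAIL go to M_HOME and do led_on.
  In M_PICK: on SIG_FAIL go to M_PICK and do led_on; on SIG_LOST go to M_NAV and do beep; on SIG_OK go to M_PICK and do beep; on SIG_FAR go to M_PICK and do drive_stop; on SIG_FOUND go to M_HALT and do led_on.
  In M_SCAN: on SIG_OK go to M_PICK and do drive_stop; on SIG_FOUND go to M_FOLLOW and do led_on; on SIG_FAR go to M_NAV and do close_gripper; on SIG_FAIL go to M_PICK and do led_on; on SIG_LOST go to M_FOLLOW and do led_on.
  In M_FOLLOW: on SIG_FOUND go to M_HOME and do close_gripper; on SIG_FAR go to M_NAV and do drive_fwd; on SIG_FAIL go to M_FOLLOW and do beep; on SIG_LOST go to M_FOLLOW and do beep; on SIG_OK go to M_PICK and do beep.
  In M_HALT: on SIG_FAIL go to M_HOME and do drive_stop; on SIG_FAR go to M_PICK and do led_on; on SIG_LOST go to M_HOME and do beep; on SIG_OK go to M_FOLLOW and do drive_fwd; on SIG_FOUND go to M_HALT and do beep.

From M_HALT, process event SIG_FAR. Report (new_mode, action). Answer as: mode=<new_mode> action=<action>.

current mode = M_HALT; filter table to that mode:
  (M_HALT, SIG_FAIL) → (M_HOME, drive_stop)
  (M_HALT, SIG_FAR) → (M_PICK, led_on)  ← event matches
  (M_HALT, SIG_LOST) → (M_HOME, beep)
  (M_HALT, SIG_OK) → (M_FOLLOW, drive_fwd)
  (M_HALT, SIG_FOUND) → (M_HALT, beep)
event = SIG_FAR selects (M_PICK, led_on)

mode=M_PICK action=led_on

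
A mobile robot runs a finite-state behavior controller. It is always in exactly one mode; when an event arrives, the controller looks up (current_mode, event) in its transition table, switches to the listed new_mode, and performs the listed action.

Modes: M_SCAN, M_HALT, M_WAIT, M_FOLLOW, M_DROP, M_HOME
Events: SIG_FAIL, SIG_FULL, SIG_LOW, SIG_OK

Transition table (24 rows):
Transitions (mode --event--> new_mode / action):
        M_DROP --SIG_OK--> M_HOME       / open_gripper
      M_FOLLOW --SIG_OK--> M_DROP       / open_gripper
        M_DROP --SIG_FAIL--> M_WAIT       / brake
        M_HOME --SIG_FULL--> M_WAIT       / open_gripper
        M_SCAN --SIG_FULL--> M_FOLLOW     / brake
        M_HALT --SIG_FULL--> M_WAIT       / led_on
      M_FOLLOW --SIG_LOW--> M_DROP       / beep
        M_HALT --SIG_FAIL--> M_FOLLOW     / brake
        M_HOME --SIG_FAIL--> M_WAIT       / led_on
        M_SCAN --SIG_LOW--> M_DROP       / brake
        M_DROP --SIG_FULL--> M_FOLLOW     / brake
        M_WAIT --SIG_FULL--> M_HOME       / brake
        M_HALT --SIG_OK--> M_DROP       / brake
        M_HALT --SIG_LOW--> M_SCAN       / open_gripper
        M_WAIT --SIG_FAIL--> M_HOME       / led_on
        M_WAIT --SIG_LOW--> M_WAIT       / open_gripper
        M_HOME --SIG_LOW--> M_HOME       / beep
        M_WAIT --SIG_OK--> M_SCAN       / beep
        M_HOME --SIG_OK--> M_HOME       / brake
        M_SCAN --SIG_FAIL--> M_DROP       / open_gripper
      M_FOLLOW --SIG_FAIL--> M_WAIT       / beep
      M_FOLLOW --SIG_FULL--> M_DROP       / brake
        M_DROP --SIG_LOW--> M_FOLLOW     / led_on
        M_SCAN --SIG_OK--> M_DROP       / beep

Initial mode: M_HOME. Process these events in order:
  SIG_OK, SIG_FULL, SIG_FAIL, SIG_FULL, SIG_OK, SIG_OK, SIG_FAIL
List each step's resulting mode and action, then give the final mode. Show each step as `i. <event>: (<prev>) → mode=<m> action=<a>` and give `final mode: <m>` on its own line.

final mode: M_WAIT

1. SIG_OK: (M_HOME) → mode=M_HOME action=brake
2. SIG_FULL: (M_HOME) → mode=M_WAIT action=open_gripper
3. SIG_FAIL: (M_WAIT) → mode=M_HOME action=led_on
4. SIG_FULL: (M_HOME) → mode=M_WAIT action=open_gripper
5. SIG_OK: (M_WAIT) → mode=M_SCAN action=beep
6. SIG_OK: (M_SCAN) → mode=M_DROP action=beep
7. SIG_FAIL: (M_DROP) → mode=M_WAIT action=brake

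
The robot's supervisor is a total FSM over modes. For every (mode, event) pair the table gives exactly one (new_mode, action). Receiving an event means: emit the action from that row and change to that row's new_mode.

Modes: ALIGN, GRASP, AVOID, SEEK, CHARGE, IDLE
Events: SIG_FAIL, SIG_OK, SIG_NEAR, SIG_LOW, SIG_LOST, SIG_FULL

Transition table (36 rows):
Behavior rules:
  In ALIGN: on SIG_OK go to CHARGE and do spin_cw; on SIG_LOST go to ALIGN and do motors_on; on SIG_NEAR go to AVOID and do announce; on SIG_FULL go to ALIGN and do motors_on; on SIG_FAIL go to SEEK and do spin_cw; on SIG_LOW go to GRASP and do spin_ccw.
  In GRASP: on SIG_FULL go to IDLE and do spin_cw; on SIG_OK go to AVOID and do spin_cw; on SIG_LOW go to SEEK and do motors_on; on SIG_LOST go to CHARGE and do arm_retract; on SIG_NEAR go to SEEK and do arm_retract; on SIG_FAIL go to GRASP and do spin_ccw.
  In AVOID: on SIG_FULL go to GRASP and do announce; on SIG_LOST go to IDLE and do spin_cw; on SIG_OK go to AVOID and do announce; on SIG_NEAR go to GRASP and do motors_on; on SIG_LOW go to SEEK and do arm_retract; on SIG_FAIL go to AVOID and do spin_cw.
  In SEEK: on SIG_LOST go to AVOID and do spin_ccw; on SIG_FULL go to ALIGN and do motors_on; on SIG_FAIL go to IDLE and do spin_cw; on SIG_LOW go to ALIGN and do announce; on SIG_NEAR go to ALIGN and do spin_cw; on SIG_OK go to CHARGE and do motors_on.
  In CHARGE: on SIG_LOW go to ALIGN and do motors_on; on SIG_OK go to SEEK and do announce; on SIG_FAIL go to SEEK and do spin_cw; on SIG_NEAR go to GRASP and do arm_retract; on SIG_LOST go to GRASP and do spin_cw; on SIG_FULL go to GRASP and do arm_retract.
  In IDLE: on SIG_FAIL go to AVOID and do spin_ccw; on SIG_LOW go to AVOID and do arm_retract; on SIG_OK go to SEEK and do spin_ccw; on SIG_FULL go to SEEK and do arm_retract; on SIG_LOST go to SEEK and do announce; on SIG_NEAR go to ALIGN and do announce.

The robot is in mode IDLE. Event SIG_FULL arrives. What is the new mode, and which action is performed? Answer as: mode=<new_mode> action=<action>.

current mode = IDLE; filter table to that mode:
  (IDLE, SIG_FAIL) → (AVOID, spin_ccw)
  (IDLE, SIG_LOW) → (AVOID, arm_retract)
  (IDLE, SIG_OK) → (SEEK, spin_ccw)
  (IDLE, SIG_FULL) → (SEEK, arm_retract)  ← event matches
  (IDLE, SIG_LOST) → (SEEK, announce)
  (IDLE, SIG_NEAR) → (ALIGN, announce)
event = SIG_FULL selects (SEEK, arm_retract)

mode=SEEK action=arm_retract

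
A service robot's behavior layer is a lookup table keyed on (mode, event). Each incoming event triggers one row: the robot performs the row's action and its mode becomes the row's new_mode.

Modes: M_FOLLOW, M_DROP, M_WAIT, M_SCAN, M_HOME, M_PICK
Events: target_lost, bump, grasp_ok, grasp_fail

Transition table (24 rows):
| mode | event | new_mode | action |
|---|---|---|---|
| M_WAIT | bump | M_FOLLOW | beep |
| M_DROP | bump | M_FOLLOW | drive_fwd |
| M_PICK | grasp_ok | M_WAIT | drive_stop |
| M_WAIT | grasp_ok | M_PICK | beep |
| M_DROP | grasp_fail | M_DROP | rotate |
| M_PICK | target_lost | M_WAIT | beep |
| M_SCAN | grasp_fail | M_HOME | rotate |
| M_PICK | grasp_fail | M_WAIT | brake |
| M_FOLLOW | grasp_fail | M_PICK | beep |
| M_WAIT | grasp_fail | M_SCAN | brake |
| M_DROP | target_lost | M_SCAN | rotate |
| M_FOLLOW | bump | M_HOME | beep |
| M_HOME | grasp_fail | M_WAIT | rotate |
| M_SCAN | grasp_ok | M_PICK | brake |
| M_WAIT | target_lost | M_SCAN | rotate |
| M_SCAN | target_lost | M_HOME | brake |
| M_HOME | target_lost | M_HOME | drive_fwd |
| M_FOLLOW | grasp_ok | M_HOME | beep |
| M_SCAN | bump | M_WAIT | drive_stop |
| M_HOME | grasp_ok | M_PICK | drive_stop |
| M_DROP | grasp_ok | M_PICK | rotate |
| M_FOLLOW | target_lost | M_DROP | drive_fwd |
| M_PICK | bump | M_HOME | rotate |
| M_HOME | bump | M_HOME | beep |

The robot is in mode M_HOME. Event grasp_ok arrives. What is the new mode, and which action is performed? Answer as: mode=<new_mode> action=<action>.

mode=M_PICK action=drive_stop

current mode = M_HOME; filter table to that mode:
  (M_HOME, grasp_fail) → (M_WAIT, rotate)
  (M_HOME, target_lost) → (M_HOME, drive_fwd)
  (M_HOME, grasp_ok) → (M_PICK, drive_stop)  ← event matches
  (M_HOME, bump) → (M_HOME, beep)
event = grasp_ok selects (M_PICK, drive_stop)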